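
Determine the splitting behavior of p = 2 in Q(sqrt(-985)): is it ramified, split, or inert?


K = Q(sqrt(-985)). Since d mod 4 = 3, disc(K) = -3940.
Check p | disc: -3940 mod 2 = 0.
p divides disc, so p ramifies: (p) = P^2 with e=2, f=1, g=1.
Therefore p is ramified.

ramified


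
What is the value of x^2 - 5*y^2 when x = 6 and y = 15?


x^2 - d*y^2
= 6^2 - 5*15^2
= 36 - 1125
= -1089

-1089


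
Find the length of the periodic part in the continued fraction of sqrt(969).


Run the CF algorithm for sqrt(969).
a_0 = floor(sqrt(969)) = 31; set m_0=0, q_0=1.
Recurrence: m' = q*a - m,  q' = (d - m'^2)/q,  a' = floor((a_0 + m')/q').
  step 1: m=31, q=8, a=7
  step 2: m=25, q=43, a=1
  step 3: m=18, q=15, a=3
  step 4: m=27, q=16, a=3
  step 5: m=21, q=33, a=1
  step 6: m=12, q=25, a=1
  step 7: m=13, q=32, a=1
  step 8: m=19, q=19, a=2
  step 9: m=19, q=32, a=1
  step 10: m=13, q=25, a=1
  step 11: m=12, q=33, a=1
  step 12: m=21, q=16, a=3
  step 13: m=27, q=15, a=3
  step 14: m=18, q=43, a=1
  step 15: m=25, q=8, a=7
  step 16: m=31, q=1, a=62
a_16 = 2*a_0 = 62, so the period closes here.
sqrt(969) = [31; 7, 1, 3, 3, 1, 1, 1, 2, 1, 1, 1, 3, 3, 1, 7, 62]
Period length = 16

16


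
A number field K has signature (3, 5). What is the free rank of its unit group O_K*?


By Dirichlet's unit theorem:
rank = r1 + r2 - 1
= 3 + 5 - 1
= 7

7


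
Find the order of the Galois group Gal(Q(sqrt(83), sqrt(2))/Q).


The 2 square roots of distinct primes are multiplicatively independent over Q,
so [K:Q] = 2^2 and Gal(K/Q) is isomorphic to (Z/2Z)^2.
|Gal| = 2^2 = 4

4


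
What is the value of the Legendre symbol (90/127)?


p = 127 is prime, so compute (90/127) with the reciprocity algorithm (Jacobi-symbol steps: pull out 2s via (2/n), flip via reciprocity, reduce):
  pull out 2: (2/127) = +1  (since 127 mod 8 = 7)
  reciprocity: (45/127) -> +(127/45)
  reduce: (37/45)
  reciprocity: (37/45) -> +(45/37)
  reduce: (8/37)
  pull out 2: (2/37) = -1  (since 37 mod 8 = 5)
  pull out 2: (2/37) = -1  (since 37 mod 8 = 5)
  pull out 2: (2/37) = -1  (since 37 mod 8 = 5)
  (1/37) = 1
Product of signs = -1
(90/127) = -1

-1


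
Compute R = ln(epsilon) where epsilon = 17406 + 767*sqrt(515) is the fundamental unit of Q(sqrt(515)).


epsilon = 17406 + 767*sqrt(515)
= 34812.0000
R = ln(34812.0000)
= 10.4577

10.4577


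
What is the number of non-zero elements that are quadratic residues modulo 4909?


For prime p, the number of non-zero quadratic residues is (p-1)/2.
= (4909-1)/2
= 2454

2454


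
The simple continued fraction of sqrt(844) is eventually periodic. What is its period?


Run the CF algorithm for sqrt(844).
a_0 = floor(sqrt(844)) = 29; set m_0=0, q_0=1.
Recurrence: m' = q*a - m,  q' = (d - m'^2)/q,  a' = floor((a_0 + m')/q').
  step 1: m=29, q=3, a=19
  step 2: m=28, q=20, a=2
  step 3: m=12, q=35, a=1
  step 4: m=23, q=9, a=5
  step 5: m=22, q=40, a=1
  step 6: m=18, q=13, a=3
  step 7: m=21, q=31, a=1
  step 8: m=10, q=24, a=1
  step 9: m=14, q=27, a=1
  step 10: m=13, q=25, a=1
  step 11: m=12, q=28, a=1
  step 12: m=16, q=21, a=2
  step 13: m=26, q=8, a=6
  step 14: m=22, q=45, a=1
  step 15: m=23, q=7, a=7
  step 16: m=26, q=24, a=2
  step 17: m=22, q=15, a=3
  step 18: m=23, q=21, a=2
  step 19: m=19, q=23, a=2
  step 20: m=27, q=5, a=11
  step 21: m=28, q=12, a=4
  step 22: m=20, q=37, a=1
  step 23: m=17, q=15, a=3
  step 24: m=28, q=4, a=14
  step 25: m=28, q=15, a=3
  step 26: m=17, q=37, a=1
  step 27: m=20, q=12, a=4
  step 28: m=28, q=5, a=11
  step 29: m=27, q=23, a=2
  step 30: m=19, q=21, a=2
  step 31: m=23, q=15, a=3
  step 32: m=22, q=24, a=2
  step 33: m=26, q=7, a=7
  step 34: m=23, q=45, a=1
  step 35: m=22, q=8, a=6
  step 36: m=26, q=21, a=2
  step 37: m=16, q=28, a=1
  step 38: m=12, q=25, a=1
  step 39: m=13, q=27, a=1
  step 40: m=14, q=24, a=1
  step 41: m=10, q=31, a=1
  step 42: m=21, q=13, a=3
  step 43: m=18, q=40, a=1
  step 44: m=22, q=9, a=5
  step 45: m=23, q=35, a=1
  step 46: m=12, q=20, a=2
  step 47: m=28, q=3, a=19
  step 48: m=29, q=1, a=58
a_48 = 2*a_0 = 58, so the period closes here.
sqrt(844) = [29; 19, 2, 1, 5, 1, 3, 1, 1, 1, 1, 1, 2, 6, 1, 7, 2, 3, 2, 2, 11, 4, 1, 3, 14, 3, 1, 4, 11, 2, 2, 3, 2, 7, 1, 6, 2, 1, 1, 1, 1, 1, 3, 1, 5, 1, 2, 19, 58]
Period length = 48

48


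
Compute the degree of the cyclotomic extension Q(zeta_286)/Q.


The degree equals Euler's totient phi(286).
286 = 2 * 11 * 13
phi(286) = 120

120


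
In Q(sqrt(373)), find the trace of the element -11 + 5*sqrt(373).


Tr(a + b*sqrt(d)) = (a + b*sqrt(d)) + (a - b*sqrt(d)) = 2a
= 2 * (-11)
= -22

-22


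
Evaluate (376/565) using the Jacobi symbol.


Compute (376/565) via quadratic reciprocity:
  pull out 2: (2/565) = -1  (since 565 mod 8 = 5)
  pull out 2: (2/565) = -1  (since 565 mod 8 = 5)
  pull out 2: (2/565) = -1  (since 565 mod 8 = 5)
  reciprocity: (47/565) -> +(565/47)
  reduce: (1/47)
  (1/47) = 1
Product of signs = -1

-1


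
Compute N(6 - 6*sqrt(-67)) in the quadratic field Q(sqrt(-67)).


N(a + b*sqrt(d)) = a^2 - d*b^2
= (6)^2 - (-67)*(-6)^2
= 36 + 2412
= 2448

2448


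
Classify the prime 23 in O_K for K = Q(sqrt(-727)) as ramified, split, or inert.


K = Q(sqrt(-727)). Since d mod 4 = 1, disc(K) = -727.
Check p | disc: -727 mod 23 = 9.
p does not divide disc. Compute Legendre symbol (d/p):
9^((23-1)/2) mod 23 = 1
(d/p) = 1, so p splits: (p) = P*P' with e=1, f=1, g=2.
Therefore p is split.

split


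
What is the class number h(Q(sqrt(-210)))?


K = Q(sqrt(-210)). d mod 4 = 2, so D = disc(K) = 4d = -840
h(K) equals the number of primitive reduced positive-definite forms (a, b, c) = a*x^2 + b*x*y + c*y^2 with b^2 - 4ac = D,
where reduced means |b| <= a <= c, with b >= 0 whenever |b| = a or a = c, and primitive means gcd(a, b, c) = 1.
Reduced forces 3a^2 <= |D| = 840, so 1 <= a <= 16; b must have the parity of D, and c = (b^2 - D)/(4a) must be an integer >= a.
Enumerate a = 1..16, b in [-a, a]:
  a=1: (1, 0, 210)  [1]
  a=2: (2, 0, 105)  [1]
  a=3: (3, 0, 70)  [1]
  a=4: none
  a=5: (5, 0, 42)  [1]
  a=6: (6, 0, 35)  [1]
  a=7: (7, 0, 30)  [1]
  a=8..9: none
  a=10: (10, 0, 21)  [1]
  a=11..13: none
  a=14: (14, 0, 15)  [1]
  a=15..16: none
Total reduced forms: 1 + 1 + 1 + 1 + 1 + 1 + 1 + 1 = 8
h = 8

8


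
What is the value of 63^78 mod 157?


p = 157 is prime and the exponent is (p-1)/2 = 78, so by Euler's criterion 63^78 = (63/157) = +1 or -1 mod 157.
Compute by square-and-multiply:
  78 = 64 + 8 + 4 + 2 (binary 1001110)
  Repeated squaring mod 157: 63^1 = 63, 63^2 = 44, 63^4 = 52, 63^8 = 35, 63^16 = 126, 63^32 = 19, 63^64 = 47
  63^78 = 63^64 * 63^8 * 63^4 * 63^2 = 47 * 35 * 52 * 44 mod 157
    47 * 35 = 1645 = 75 mod 157
    75 * 52 = 3900 = 132 mod 157
    132 * 44 = 5808 = 156 mod 157
  63^78 = 156 mod 157
Result 156 = p - 1 = -1 mod 157: 63 is a quadratic non-residue mod 157. As a residue in [0, p-1] the value is 156.
63^78 mod 157 = 156

156


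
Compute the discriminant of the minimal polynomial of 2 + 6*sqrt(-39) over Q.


The element 2 + 6*sqrt(-39) has minimal polynomial:
x^2 - 4*x + 1408
Discriminant = (-4)^2 - 4*(1408)
= 16 - 5632
= -5616

-5616


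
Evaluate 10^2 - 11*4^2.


x^2 - d*y^2
= 10^2 - 11*4^2
= 100 - 176
= -76

-76


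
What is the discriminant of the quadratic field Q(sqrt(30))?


For K = Q(sqrt(d)) with d squarefree: disc(K) = d if d = 1 mod 4, and disc(K) = 4d if d = 2 or 3 mod 4.
Here d = 30, and d mod 4 = 2.
d = 2 mod 4, not 1 (O_K = Z[sqrt(d)]), so disc(K) = 4d = 4 * (30) = 120

120


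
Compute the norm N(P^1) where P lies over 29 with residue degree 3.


N(P^a) = p^(a*f)
= 29^(1*3)
= 29^3
= 24389

24389


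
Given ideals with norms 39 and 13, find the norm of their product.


N(IJ) = N(I) * N(J)
= 39 * 13
= 507

507


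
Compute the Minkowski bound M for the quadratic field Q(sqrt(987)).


d = 987, d mod 4 = 3, so disc(K) = 4d = 3948; |disc(K)| = 3948
Real quadratic field, so n = 2, s = r2 = 0, r1 = 2
M = (n!/n^n) * (4/pi)^s * sqrt(|disc(K)|) = (2!/2^2) * (4/pi)^0 * sqrt(3948)
= 0.5 * 1.000000 * 62.833112
= 31.4166

31.4166


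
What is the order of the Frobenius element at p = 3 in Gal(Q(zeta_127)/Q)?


The Frobenius at p in Gal(Q(zeta_n)/Q) = (Z/nZ)* is the class of p, so its order is ord_127(3), the smallest k >= 1 with 3^k = 1 mod 127.
n = 127 = 127, phi(127) = 126; the order divides phi(n).
Divisors of 126: 1, 2, 3, 6, 7, 9, 14, 18, 21, 42, 63, 126
Repeated squaring mod 127: 3^1 = 3, 3^2 = 9, 3^4 = 81, 3^8 = 84, 3^16 = 71, 3^32 = 88, 3^64 = 124
Test divisors in increasing order:
  k=1: 3^1 = 3 mod 127
  k=2: 3^2 = 9 mod 127
  k=3: 3^3 = 9 * 3 = 27 mod 127
  k=6: 3^6 = 81 * 9 = 94 mod 127
  k=7: 3^7 = 81 * 9 * 3 = 28 mod 127
  k=9: 3^9 = 84 * 3 = 125 mod 127
  k=14: 3^14 = 84 * 81 * 9 = 22 mod 127
  k=18: 3^18 = 71 * 9 = 4 mod 127
  k=21: 3^21 = 71 * 81 * 3 = 108 mod 127
  k=42: 3^42 = 88 * 84 * 9 = 107 mod 127
  k=63: 3^63 = 88 * 71 * 84 * 81 * 9 * 3 = 126 mod 127
  k=126: 3^126 = 124 * 88 * 71 * 84 * 81 * 9 = 1 mod 127  <- first divisor giving 1
Order = 126

126


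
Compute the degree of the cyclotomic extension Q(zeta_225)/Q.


The degree equals Euler's totient phi(225).
225 = 3^2 * 5^2
phi(225) = 120

120


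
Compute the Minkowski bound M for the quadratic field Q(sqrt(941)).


d = 941, d mod 4 = 1, so disc(K) = d = 941; |disc(K)| = 941
Real quadratic field, so n = 2, s = r2 = 0, r1 = 2
M = (n!/n^n) * (4/pi)^s * sqrt(|disc(K)|) = (2!/2^2) * (4/pi)^0 * sqrt(941)
= 0.5 * 1.000000 * 30.675723
= 15.3379

15.3379


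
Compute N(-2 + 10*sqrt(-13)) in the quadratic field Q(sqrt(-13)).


N(a + b*sqrt(d)) = a^2 - d*b^2
= (-2)^2 - (-13)*(10)^2
= 4 + 1300
= 1304

1304


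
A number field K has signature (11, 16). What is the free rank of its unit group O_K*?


By Dirichlet's unit theorem:
rank = r1 + r2 - 1
= 11 + 16 - 1
= 26

26


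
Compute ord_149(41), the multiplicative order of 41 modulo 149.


We want ord_149(41), the smallest k >= 1 with 41^k = 1 mod 149.
n = 149 = 149, phi(149) = 148; the order divides phi(n).
Divisors of 148: 1, 2, 4, 37, 74, 148
Repeated squaring mod 149: 41^1 = 41, 41^2 = 42, 41^4 = 125, 41^8 = 129, 41^16 = 102, 41^32 = 123, 41^64 = 80, 41^128 = 142
Test divisors in increasing order:
  k=1: 41^1 = 41 mod 149
  k=2: 41^2 = 42 mod 149
  k=4: 41^4 = 125 mod 149
  k=37: 41^37 = 123 * 125 * 41 = 105 mod 149
  k=74: 41^74 = 80 * 129 * 42 = 148 mod 149
  k=148: 41^148 = 142 * 102 * 125 = 1 mod 149  <- first divisor giving 1
Order = 148

148


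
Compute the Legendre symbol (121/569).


p = 569 is prime, so compute (121/569) with the reciprocity algorithm (Jacobi-symbol steps: pull out 2s via (2/n), flip via reciprocity, reduce):
  reciprocity: (121/569) -> +(569/121)
  reduce: (85/121)
  reciprocity: (85/121) -> +(121/85)
  reduce: (36/85)
  pull out 2: (2/85) = -1  (since 85 mod 8 = 5)
  pull out 2: (2/85) = -1  (since 85 mod 8 = 5)
  reciprocity: (9/85) -> +(85/9)
  reduce: (4/9)
  pull out 2: (2/9) = +1  (since 9 mod 8 = 1)
  pull out 2: (2/9) = +1  (since 9 mod 8 = 1)
  (1/9) = 1
Product of signs = 1
(121/569) = 1

1


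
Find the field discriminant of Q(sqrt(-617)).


For K = Q(sqrt(d)) with d squarefree: disc(K) = d if d = 1 mod 4, and disc(K) = 4d if d = 2 or 3 mod 4.
Here d = -617, and d mod 4 = 3.
d = 3 mod 4, not 1 (O_K = Z[sqrt(d)]), so disc(K) = 4d = 4 * (-617) = -2468

-2468


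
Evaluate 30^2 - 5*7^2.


x^2 - d*y^2
= 30^2 - 5*7^2
= 900 - 245
= 655

655


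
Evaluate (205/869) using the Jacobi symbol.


Compute (205/869) via quadratic reciprocity:
  reciprocity: (205/869) -> +(869/205)
  reduce: (49/205)
  reciprocity: (49/205) -> +(205/49)
  reduce: (9/49)
  reciprocity: (9/49) -> +(49/9)
  reduce: (4/9)
  pull out 2: (2/9) = +1  (since 9 mod 8 = 1)
  pull out 2: (2/9) = +1  (since 9 mod 8 = 1)
  (1/9) = 1
Product of signs = 1

1


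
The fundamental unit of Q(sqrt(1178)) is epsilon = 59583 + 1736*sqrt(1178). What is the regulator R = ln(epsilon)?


epsilon = 59583 + 1736*sqrt(1178)
= 119166.0000
R = ln(119166.0000)
= 11.6883

11.6883


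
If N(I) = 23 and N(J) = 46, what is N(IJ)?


N(IJ) = N(I) * N(J)
= 23 * 46
= 1058

1058


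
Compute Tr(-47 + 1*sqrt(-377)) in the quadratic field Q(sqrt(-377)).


Tr(a + b*sqrt(d)) = (a + b*sqrt(d)) + (a - b*sqrt(d)) = 2a
= 2 * (-47)
= -94

-94


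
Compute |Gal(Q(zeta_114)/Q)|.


|Gal(Q(zeta_114)/Q)| = phi(114)
= 36

36


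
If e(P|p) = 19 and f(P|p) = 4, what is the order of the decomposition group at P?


|D_P| = e * f
= 19 * 4
= 76

76


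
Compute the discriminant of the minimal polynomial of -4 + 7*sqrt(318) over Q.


The element -4 + 7*sqrt(318) has minimal polynomial:
x^2 + 8*x - 15566
Discriminant = (8)^2 - 4*(-15566)
= 64 + 62264
= 62328

62328


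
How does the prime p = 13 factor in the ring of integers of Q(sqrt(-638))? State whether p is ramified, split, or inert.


K = Q(sqrt(-638)). Since d mod 4 = 2, disc(K) = -2552.
Check p | disc: -2552 mod 13 = 9.
p does not divide disc. Compute Legendre symbol (d/p):
12^((13-1)/2) mod 13 = 1
(d/p) = 1, so p splits: (p) = P*P' with e=1, f=1, g=2.
Therefore p is split.

split


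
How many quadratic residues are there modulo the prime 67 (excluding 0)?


For prime p, the number of non-zero quadratic residues is (p-1)/2.
= (67-1)/2
= 33

33


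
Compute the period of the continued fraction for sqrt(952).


Run the CF algorithm for sqrt(952).
a_0 = floor(sqrt(952)) = 30; set m_0=0, q_0=1.
Recurrence: m' = q*a - m,  q' = (d - m'^2)/q,  a' = floor((a_0 + m')/q').
  step 1: m=30, q=52, a=1
  step 2: m=22, q=9, a=5
  step 3: m=23, q=47, a=1
  step 4: m=24, q=8, a=6
  step 5: m=24, q=47, a=1
  step 6: m=23, q=9, a=5
  step 7: m=22, q=52, a=1
  step 8: m=30, q=1, a=60
a_8 = 2*a_0 = 60, so the period closes here.
sqrt(952) = [30; 1, 5, 1, 6, 1, 5, 1, 60]
Period length = 8

8


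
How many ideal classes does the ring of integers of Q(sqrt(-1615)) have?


K = Q(sqrt(-1615)). d mod 4 = 1, so D = disc(K) = d = -1615
h(K) equals the number of primitive reduced positive-definite forms (a, b, c) = a*x^2 + b*x*y + c*y^2 with b^2 - 4ac = D,
where reduced means |b| <= a <= c, with b >= 0 whenever |b| = a or a = c, and primitive means gcd(a, b, c) = 1.
Reduced forces 3a^2 <= |D| = 1615, so 1 <= a <= 23; b must have the parity of D, and c = (b^2 - D)/(4a) must be an integer >= a.
Enumerate a = 1..23, b in [-a, a]:
  a=1: (1, 1, 404)  [1]
  a=2: (2, -1, 202), (2, 1, 202)  [2]
  a=3: none
  a=4: (4, -1, 101), (4, 1, 101)  [2]
  a=5: (5, 5, 82)  [1]
  a=6: none
  a=7: (7, -3, 58), (7, 3, 58)  [2]
  a=8: (8, -7, 52), (8, 7, 52)  [2]
  a=9: none
  a=10: (10, -5, 41), (10, 5, 41)  [2]
  a=11..12: none
  a=13: (13, -7, 32), (13, 7, 32)  [2]
  a=14: (14, -11, 31), (14, -3, 29), (14, 3, 29), (14, 11, 31)  [4]
  a=15: none
  a=16: (16, -7, 26), (16, 7, 26)  [2]
  a=17: (17, 17, 28)  [1]
  a=18: none
  a=19: (19, 19, 26)  [1]
  a=20: (20, -15, 23), (20, 15, 23)  [2]
  a=21..23: none
Total reduced forms: 1 + 2 + 2 + 1 + 2 + 2 + 2 + 2 + 4 + 2 + 1 + 1 + 2 = 24
h = 24

24


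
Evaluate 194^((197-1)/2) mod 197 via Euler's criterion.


p = 197 is prime and the exponent is (p-1)/2 = 98, so by Euler's criterion 194^98 = (194/197) = +1 or -1 mod 197.
Compute by square-and-multiply:
  98 = 64 + 32 + 2 (binary 1100010)
  Repeated squaring mod 197: 194^1 = 194, 194^2 = 9, 194^4 = 81, 194^8 = 60, 194^16 = 54, 194^32 = 158, 194^64 = 142
  194^98 = 194^64 * 194^32 * 194^2 = 142 * 158 * 9 mod 197
    142 * 158 = 22436 = 175 mod 197
    175 * 9 = 1575 = 196 mod 197
  194^98 = 196 mod 197
Result 196 = p - 1 = -1 mod 197: 194 is a quadratic non-residue mod 197. As a residue in [0, p-1] the value is 196.
194^98 mod 197 = 196

196


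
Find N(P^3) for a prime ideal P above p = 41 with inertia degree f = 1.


N(P^a) = p^(a*f)
= 41^(3*1)
= 41^3
= 68921

68921


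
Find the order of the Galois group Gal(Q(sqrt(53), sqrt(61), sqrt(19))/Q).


The 3 square roots of distinct primes are multiplicatively independent over Q,
so [K:Q] = 2^3 and Gal(K/Q) is isomorphic to (Z/2Z)^3.
|Gal| = 2^3 = 8

8


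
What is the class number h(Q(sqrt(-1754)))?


K = Q(sqrt(-1754)). d mod 4 = 2, so D = disc(K) = 4d = -7016
h(K) equals the number of primitive reduced positive-definite forms (a, b, c) = a*x^2 + b*x*y + c*y^2 with b^2 - 4ac = D,
where reduced means |b| <= a <= c, with b >= 0 whenever |b| = a or a = c, and primitive means gcd(a, b, c) = 1.
Reduced forces 3a^2 <= |D| = 7016, so 1 <= a <= 48; b must have the parity of D, and c = (b^2 - D)/(4a) must be an integer >= a.
Enumerate a = 1..48, b in [-a, a]:
  a=1: (1, 0, 1754)  [1]
  a=2: (2, 0, 877)  [1]
  a=3: (3, -2, 585), (3, 2, 585)  [2]
  a=4: none
  a=5: (5, -2, 351), (5, 2, 351)  [2]
  a=6: (6, -4, 293), (6, 4, 293)  [2]
  a=7..8: none
  a=9: (9, -2, 195), (9, 2, 195)  [2]
  a=10: (10, -8, 177), (10, 8, 177)  [2]
  a=11..12: none
  a=13: (13, -2, 135), (13, 2, 135)  [2]
  a=14: none
  a=15: (15, -8, 118), (15, -2, 117), (15, 2, 117), (15, 8, 118)  [4]
  a=16..17: none
  a=18: (18, -16, 101), (18, 16, 101)  [2]
  a=19..24: none
  a=25: (25, -22, 75), (25, 22, 75)  [2]
  a=26: (26, -24, 73), (26, 24, 73)  [2]
  a=27: (27, -2, 65), (27, 2, 65)  [2]
  a=28..29: none
  a=30: (30, -28, 65), (30, -8, 59), (30, 8, 59), (30, 28, 65)  [4]
  a=31..38: none
  a=39: (39, -28, 50), (39, -2, 45), (39, 2, 45), (39, 28, 50)  [4]
  a=40: none
  a=41: (41, -6, 43), (41, 6, 43)  [2]
  a=42..44: none
  a=45: (45, -38, 47), (45, 38, 47)  [2]
  a=46..48: none
Total reduced forms: 1 + 1 + 2 + 2 + 2 + 2 + 2 + 2 + 4 + 2 + 2 + 2 + 2 + 4 + 4 + 2 + 2 = 38
h = 38

38


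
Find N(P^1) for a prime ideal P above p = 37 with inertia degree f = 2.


N(P^a) = p^(a*f)
= 37^(1*2)
= 37^2
= 1369

1369


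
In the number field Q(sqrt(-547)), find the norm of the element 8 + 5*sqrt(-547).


N(a + b*sqrt(d)) = a^2 - d*b^2
= (8)^2 - (-547)*(5)^2
= 64 + 13675
= 13739

13739


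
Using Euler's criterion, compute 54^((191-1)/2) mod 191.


p = 191 is prime and the exponent is (p-1)/2 = 95, so by Euler's criterion 54^95 = (54/191) = +1 or -1 mod 191.
Compute by square-and-multiply:
  95 = 64 + 16 + 8 + 4 + 2 + 1 (binary 1011111)
  Repeated squaring mod 191: 54^1 = 54, 54^2 = 51, 54^4 = 118, 54^8 = 172, 54^16 = 170, 54^32 = 59, 54^64 = 43
  54^95 = 54^64 * 54^16 * 54^8 * 54^4 * 54^2 * 54^1 = 43 * 170 * 172 * 118 * 51 * 54 mod 191
    43 * 170 = 7310 = 52 mod 191
    52 * 172 = 8944 = 158 mod 191
    158 * 118 = 18644 = 117 mod 191
    117 * 51 = 5967 = 46 mod 191
    46 * 54 = 2484 = 1 mod 191
  54^95 = 1 mod 191
Result 1: 54 is a quadratic residue mod 191.
54^95 mod 191 = 1

1


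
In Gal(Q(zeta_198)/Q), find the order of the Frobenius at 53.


The Frobenius at p in Gal(Q(zeta_n)/Q) = (Z/nZ)* is the class of p, so its order is ord_198(53), the smallest k >= 1 with 53^k = 1 mod 198.
n = 198 = 2 * 3^2 * 11, phi(198) = 60; the order divides phi(n).
Divisors of 60: 1, 2, 3, 4, 5, 6, 10, 12, 15, 20, 30, 60
Repeated squaring mod 198: 53^1 = 53, 53^2 = 37, 53^4 = 181, 53^8 = 91, 53^16 = 163, 53^32 = 37
Test divisors in increasing order:
  k=1: 53^1 = 53 mod 198
  k=2: 53^2 = 37 mod 198
  k=3: 53^3 = 37 * 53 = 179 mod 198
  k=4: 53^4 = 181 mod 198
  k=5: 53^5 = 181 * 53 = 89 mod 198
  k=6: 53^6 = 181 * 37 = 163 mod 198
  k=10: 53^10 = 91 * 37 = 1 mod 198  <- first divisor giving 1
Order = 10

10


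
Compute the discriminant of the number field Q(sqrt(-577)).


For K = Q(sqrt(d)) with d squarefree: disc(K) = d if d = 1 mod 4, and disc(K) = 4d if d = 2 or 3 mod 4.
Here d = -577, and d mod 4 = 3.
d = 3 mod 4, not 1 (O_K = Z[sqrt(d)]), so disc(K) = 4d = 4 * (-577) = -2308

-2308


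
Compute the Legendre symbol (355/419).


p = 419 is prime, so compute (355/419) with the reciprocity algorithm (Jacobi-symbol steps: pull out 2s via (2/n), flip via reciprocity, reduce):
  reciprocity: (355/419) -> -(419/355)
  reduce: (64/355)
  pull out 2: (2/355) = -1  (since 355 mod 8 = 3)
  pull out 2: (2/355) = -1  (since 355 mod 8 = 3)
  pull out 2: (2/355) = -1  (since 355 mod 8 = 3)
  pull out 2: (2/355) = -1  (since 355 mod 8 = 3)
  pull out 2: (2/355) = -1  (since 355 mod 8 = 3)
  pull out 2: (2/355) = -1  (since 355 mod 8 = 3)
  (1/355) = 1
Product of signs = -1
(355/419) = -1

-1


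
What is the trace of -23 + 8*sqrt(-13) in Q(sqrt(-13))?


Tr(a + b*sqrt(d)) = (a + b*sqrt(d)) + (a - b*sqrt(d)) = 2a
= 2 * (-23)
= -46

-46


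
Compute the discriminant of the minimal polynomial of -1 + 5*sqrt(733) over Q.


The element -1 + 5*sqrt(733) has minimal polynomial:
x^2 + 2*x - 18324
Discriminant = (2)^2 - 4*(-18324)
= 4 + 73296
= 73300

73300


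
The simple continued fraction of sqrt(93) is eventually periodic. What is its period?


Run the CF algorithm for sqrt(93).
a_0 = floor(sqrt(93)) = 9; set m_0=0, q_0=1.
Recurrence: m' = q*a - m,  q' = (d - m'^2)/q,  a' = floor((a_0 + m')/q').
  step 1: m=9, q=12, a=1
  step 2: m=3, q=7, a=1
  step 3: m=4, q=11, a=1
  step 4: m=7, q=4, a=4
  step 5: m=9, q=3, a=6
  step 6: m=9, q=4, a=4
  step 7: m=7, q=11, a=1
  step 8: m=4, q=7, a=1
  step 9: m=3, q=12, a=1
  step 10: m=9, q=1, a=18
a_10 = 2*a_0 = 18, so the period closes here.
sqrt(93) = [9; 1, 1, 1, 4, 6, 4, 1, 1, 1, 18]
Period length = 10

10


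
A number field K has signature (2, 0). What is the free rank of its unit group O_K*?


By Dirichlet's unit theorem:
rank = r1 + r2 - 1
= 2 + 0 - 1
= 1

1


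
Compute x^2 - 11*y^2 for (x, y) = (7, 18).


x^2 - d*y^2
= 7^2 - 11*18^2
= 49 - 3564
= -3515

-3515


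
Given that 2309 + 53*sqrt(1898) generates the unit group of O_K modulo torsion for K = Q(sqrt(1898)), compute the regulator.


epsilon = 2309 + 53*sqrt(1898)
= 4618.0002
R = ln(4618.0002)
= 8.4377

8.4377


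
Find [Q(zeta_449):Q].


The degree equals Euler's totient phi(449).
449 = 449
phi(449) = 448

448


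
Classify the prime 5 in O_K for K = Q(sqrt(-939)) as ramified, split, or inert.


K = Q(sqrt(-939)). Since d mod 4 = 1, disc(K) = -939.
Check p | disc: -939 mod 5 = 1.
p does not divide disc. Compute Legendre symbol (d/p):
1^((5-1)/2) mod 5 = 1
(d/p) = 1, so p splits: (p) = P*P' with e=1, f=1, g=2.
Therefore p is split.

split


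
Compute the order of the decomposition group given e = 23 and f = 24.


|D_P| = e * f
= 23 * 24
= 552

552


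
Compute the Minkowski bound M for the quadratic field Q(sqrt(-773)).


d = -773, d mod 4 = 3, so disc(K) = 4d = -3092; |disc(K)| = 3092
Imaginary quadratic field, so n = 2, s = r2 = 1, r1 = 0
M = (n!/n^n) * (4/pi)^s * sqrt(|disc(K)|) = (2!/2^2) * (4/pi)^1 * sqrt(3092)
= 0.5 * 1.273240 * 55.605755
= 35.3997

35.3997


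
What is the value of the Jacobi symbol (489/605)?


Compute (489/605) via quadratic reciprocity:
  reciprocity: (489/605) -> +(605/489)
  reduce: (116/489)
  pull out 2: (2/489) = +1  (since 489 mod 8 = 1)
  pull out 2: (2/489) = +1  (since 489 mod 8 = 1)
  reciprocity: (29/489) -> +(489/29)
  reduce: (25/29)
  reciprocity: (25/29) -> +(29/25)
  reduce: (4/25)
  pull out 2: (2/25) = +1  (since 25 mod 8 = 1)
  pull out 2: (2/25) = +1  (since 25 mod 8 = 1)
  (1/25) = 1
Product of signs = 1

1


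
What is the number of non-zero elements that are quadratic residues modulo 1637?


For prime p, the number of non-zero quadratic residues is (p-1)/2.
= (1637-1)/2
= 818

818


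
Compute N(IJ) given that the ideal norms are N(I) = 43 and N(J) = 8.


N(IJ) = N(I) * N(J)
= 43 * 8
= 344

344


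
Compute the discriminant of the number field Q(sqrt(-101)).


For K = Q(sqrt(d)) with d squarefree: disc(K) = d if d = 1 mod 4, and disc(K) = 4d if d = 2 or 3 mod 4.
Here d = -101, and d mod 4 = 3.
d = 3 mod 4, not 1 (O_K = Z[sqrt(d)]), so disc(K) = 4d = 4 * (-101) = -404

-404


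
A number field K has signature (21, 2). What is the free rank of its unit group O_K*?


By Dirichlet's unit theorem:
rank = r1 + r2 - 1
= 21 + 2 - 1
= 22

22


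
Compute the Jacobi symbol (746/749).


Compute (746/749) via quadratic reciprocity:
  pull out 2: (2/749) = -1  (since 749 mod 8 = 5)
  reciprocity: (373/749) -> +(749/373)
  reduce: (3/373)
  reciprocity: (3/373) -> +(373/3)
  reduce: (1/3)
  (1/3) = 1
Product of signs = -1

-1


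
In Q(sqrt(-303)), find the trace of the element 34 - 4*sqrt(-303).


Tr(a + b*sqrt(d)) = (a + b*sqrt(d)) + (a - b*sqrt(d)) = 2a
= 2 * (34)
= 68

68


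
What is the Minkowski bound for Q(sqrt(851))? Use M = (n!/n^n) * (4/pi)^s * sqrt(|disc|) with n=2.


d = 851, d mod 4 = 3, so disc(K) = 4d = 3404; |disc(K)| = 3404
Real quadratic field, so n = 2, s = r2 = 0, r1 = 2
M = (n!/n^n) * (4/pi)^s * sqrt(|disc(K)|) = (2!/2^2) * (4/pi)^0 * sqrt(3404)
= 0.5 * 1.000000 * 58.343809
= 29.1719

29.1719


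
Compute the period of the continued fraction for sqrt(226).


Run the CF algorithm for sqrt(226).
a_0 = floor(sqrt(226)) = 15; set m_0=0, q_0=1.
Recurrence: m' = q*a - m,  q' = (d - m'^2)/q,  a' = floor((a_0 + m')/q').
  step 1: m=15, q=1, a=30
a_1 = 2*a_0 = 30, so the period closes here.
sqrt(226) = [15; 30]
Period length = 1

1


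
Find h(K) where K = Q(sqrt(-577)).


K = Q(sqrt(-577)). d mod 4 = 3, so D = disc(K) = 4d = -2308
h(K) equals the number of primitive reduced positive-definite forms (a, b, c) = a*x^2 + b*x*y + c*y^2 with b^2 - 4ac = D,
where reduced means |b| <= a <= c, with b >= 0 whenever |b| = a or a = c, and primitive means gcd(a, b, c) = 1.
Reduced forces 3a^2 <= |D| = 2308, so 1 <= a <= 27; b must have the parity of D, and c = (b^2 - D)/(4a) must be an integer >= a.
Enumerate a = 1..27, b in [-a, a]:
  a=1: (1, 0, 577)  [1]
  a=2: (2, 2, 289)  [1]
  a=3..6: none
  a=7: (7, -4, 83), (7, 4, 83)  [2]
  a=8..13: none
  a=14: (14, -10, 43), (14, 10, 43)  [2]
  a=15..16: none
  a=17: (17, -2, 34), (17, 2, 34)  [2]
  a=18..27: none
Total reduced forms: 1 + 1 + 2 + 2 + 2 = 8
h = 8

8


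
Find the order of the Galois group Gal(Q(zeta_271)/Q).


|Gal(Q(zeta_271)/Q)| = phi(271)
= 270

270


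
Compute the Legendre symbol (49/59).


p = 59 is prime, so compute (49/59) with the reciprocity algorithm (Jacobi-symbol steps: pull out 2s via (2/n), flip via reciprocity, reduce):
  reciprocity: (49/59) -> +(59/49)
  reduce: (10/49)
  pull out 2: (2/49) = +1  (since 49 mod 8 = 1)
  reciprocity: (5/49) -> +(49/5)
  reduce: (4/5)
  pull out 2: (2/5) = -1  (since 5 mod 8 = 5)
  pull out 2: (2/5) = -1  (since 5 mod 8 = 5)
  (1/5) = 1
Product of signs = 1
(49/59) = 1

1


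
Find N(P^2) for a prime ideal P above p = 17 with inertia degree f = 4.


N(P^a) = p^(a*f)
= 17^(2*4)
= 17^8
= 6975757441

6975757441


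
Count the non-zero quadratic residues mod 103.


For prime p, the number of non-zero quadratic residues is (p-1)/2.
= (103-1)/2
= 51

51


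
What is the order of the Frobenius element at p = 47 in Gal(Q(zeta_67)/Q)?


The Frobenius at p in Gal(Q(zeta_n)/Q) = (Z/nZ)* is the class of p, so its order is ord_67(47), the smallest k >= 1 with 47^k = 1 mod 67.
n = 67 = 67, phi(67) = 66; the order divides phi(n).
Divisors of 66: 1, 2, 3, 6, 11, 22, 33, 66
Repeated squaring mod 67: 47^1 = 47, 47^2 = 65, 47^4 = 4, 47^8 = 16, 47^16 = 55, 47^32 = 10, 47^64 = 33
Test divisors in increasing order:
  k=1: 47^1 = 47 mod 67
  k=2: 47^2 = 65 mod 67
  k=3: 47^3 = 65 * 47 = 40 mod 67
  k=6: 47^6 = 4 * 65 = 59 mod 67
  k=11: 47^11 = 16 * 65 * 47 = 37 mod 67
  k=22: 47^22 = 55 * 4 * 65 = 29 mod 67
  k=33: 47^33 = 10 * 47 = 1 mod 67  <- first divisor giving 1
Order = 33

33


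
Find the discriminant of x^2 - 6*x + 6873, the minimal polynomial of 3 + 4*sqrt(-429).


The element 3 + 4*sqrt(-429) has minimal polynomial:
x^2 - 6*x + 6873
Discriminant = (-6)^2 - 4*(6873)
= 36 - 27492
= -27456

-27456


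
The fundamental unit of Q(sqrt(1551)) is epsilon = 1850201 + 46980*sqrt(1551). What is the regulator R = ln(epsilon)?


epsilon = 1850201 + 46980*sqrt(1551)
= 3.7004e+06
R = ln(3.7004e+06)
= 15.1240

15.1240


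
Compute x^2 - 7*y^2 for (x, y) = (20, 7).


x^2 - d*y^2
= 20^2 - 7*7^2
= 400 - 343
= 57

57


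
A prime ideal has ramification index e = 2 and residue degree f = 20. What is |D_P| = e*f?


|D_P| = e * f
= 2 * 20
= 40

40


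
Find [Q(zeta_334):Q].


The degree equals Euler's totient phi(334).
334 = 2 * 167
phi(334) = 166

166


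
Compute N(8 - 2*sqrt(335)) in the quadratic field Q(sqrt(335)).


N(a + b*sqrt(d)) = a^2 - d*b^2
= (8)^2 - (335)*(-2)^2
= 64 - 1340
= -1276

-1276


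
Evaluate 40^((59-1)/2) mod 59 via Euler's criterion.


p = 59 is prime and the exponent is (p-1)/2 = 29, so by Euler's criterion 40^29 = (40/59) = +1 or -1 mod 59.
Compute by square-and-multiply:
  29 = 16 + 8 + 4 + 1 (binary 11101)
  Repeated squaring mod 59: 40^1 = 40, 40^2 = 7, 40^4 = 49, 40^8 = 41, 40^16 = 29
  40^29 = 40^16 * 40^8 * 40^4 * 40^1 = 29 * 41 * 49 * 40 mod 59
    29 * 41 = 1189 = 9 mod 59
    9 * 49 = 441 = 28 mod 59
    28 * 40 = 1120 = 58 mod 59
  40^29 = 58 mod 59
Result 58 = p - 1 = -1 mod 59: 40 is a quadratic non-residue mod 59. As a residue in [0, p-1] the value is 58.
40^29 mod 59 = 58

58


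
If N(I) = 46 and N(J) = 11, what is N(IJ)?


N(IJ) = N(I) * N(J)
= 46 * 11
= 506

506


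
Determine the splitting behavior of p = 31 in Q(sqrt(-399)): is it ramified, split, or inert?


K = Q(sqrt(-399)). Since d mod 4 = 1, disc(K) = -399.
Check p | disc: -399 mod 31 = 4.
p does not divide disc. Compute Legendre symbol (d/p):
4^((31-1)/2) mod 31 = 1
(d/p) = 1, so p splits: (p) = P*P' with e=1, f=1, g=2.
Therefore p is split.

split


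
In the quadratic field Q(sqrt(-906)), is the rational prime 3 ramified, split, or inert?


K = Q(sqrt(-906)). Since d mod 4 = 2, disc(K) = -3624.
Check p | disc: -3624 mod 3 = 0.
p divides disc, so p ramifies: (p) = P^2 with e=2, f=1, g=1.
Therefore p is ramified.

ramified


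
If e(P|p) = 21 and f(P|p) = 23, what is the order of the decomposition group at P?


|D_P| = e * f
= 21 * 23
= 483

483


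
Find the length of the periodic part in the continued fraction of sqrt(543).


Run the CF algorithm for sqrt(543).
a_0 = floor(sqrt(543)) = 23; set m_0=0, q_0=1.
Recurrence: m' = q*a - m,  q' = (d - m'^2)/q,  a' = floor((a_0 + m')/q').
  step 1: m=23, q=14, a=3
  step 2: m=19, q=13, a=3
  step 3: m=20, q=11, a=3
  step 4: m=13, q=34, a=1
  step 5: m=21, q=3, a=14
  step 6: m=21, q=34, a=1
  step 7: m=13, q=11, a=3
  step 8: m=20, q=13, a=3
  step 9: m=19, q=14, a=3
  step 10: m=23, q=1, a=46
a_10 = 2*a_0 = 46, so the period closes here.
sqrt(543) = [23; 3, 3, 3, 1, 14, 1, 3, 3, 3, 46]
Period length = 10

10


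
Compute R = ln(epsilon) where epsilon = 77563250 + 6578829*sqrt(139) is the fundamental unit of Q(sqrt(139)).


epsilon = 77563250 + 6578829*sqrt(139)
= 1.5513e+08
R = ln(1.5513e+08)
= 18.8598

18.8598


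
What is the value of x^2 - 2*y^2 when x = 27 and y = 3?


x^2 - d*y^2
= 27^2 - 2*3^2
= 729 - 18
= 711

711


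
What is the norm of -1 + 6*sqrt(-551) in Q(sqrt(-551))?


N(a + b*sqrt(d)) = a^2 - d*b^2
= (-1)^2 - (-551)*(6)^2
= 1 + 19836
= 19837

19837


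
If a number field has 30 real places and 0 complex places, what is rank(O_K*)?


By Dirichlet's unit theorem:
rank = r1 + r2 - 1
= 30 + 0 - 1
= 29

29


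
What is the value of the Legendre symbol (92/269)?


p = 269 is prime, so compute (92/269) with the reciprocity algorithm (Jacobi-symbol steps: pull out 2s via (2/n), flip via reciprocity, reduce):
  pull out 2: (2/269) = -1  (since 269 mod 8 = 5)
  pull out 2: (2/269) = -1  (since 269 mod 8 = 5)
  reciprocity: (23/269) -> +(269/23)
  reduce: (16/23)
  pull out 2: (2/23) = +1  (since 23 mod 8 = 7)
  pull out 2: (2/23) = +1  (since 23 mod 8 = 7)
  pull out 2: (2/23) = +1  (since 23 mod 8 = 7)
  pull out 2: (2/23) = +1  (since 23 mod 8 = 7)
  (1/23) = 1
Product of signs = 1
(92/269) = 1

1


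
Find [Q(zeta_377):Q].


The degree equals Euler's totient phi(377).
377 = 13 * 29
phi(377) = 336

336


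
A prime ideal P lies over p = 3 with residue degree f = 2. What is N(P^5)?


N(P^a) = p^(a*f)
= 3^(5*2)
= 3^10
= 59049

59049


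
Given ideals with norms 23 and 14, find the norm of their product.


N(IJ) = N(I) * N(J)
= 23 * 14
= 322

322


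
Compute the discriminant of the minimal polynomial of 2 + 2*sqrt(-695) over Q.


The element 2 + 2*sqrt(-695) has minimal polynomial:
x^2 - 4*x + 2784
Discriminant = (-4)^2 - 4*(2784)
= 16 - 11136
= -11120

-11120


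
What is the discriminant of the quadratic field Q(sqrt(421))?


For K = Q(sqrt(d)) with d squarefree: disc(K) = d if d = 1 mod 4, and disc(K) = 4d if d = 2 or 3 mod 4.
Here d = 421, and d mod 4 = 1.
d = 1 mod 4 (O_K = Z[(1+sqrt(d))/2]), so disc(K) = d = 421

421


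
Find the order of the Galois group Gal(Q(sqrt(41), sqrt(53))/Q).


The 2 square roots of distinct primes are multiplicatively independent over Q,
so [K:Q] = 2^2 and Gal(K/Q) is isomorphic to (Z/2Z)^2.
|Gal| = 2^2 = 4

4


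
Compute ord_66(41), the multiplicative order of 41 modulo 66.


We want ord_66(41), the smallest k >= 1 with 41^k = 1 mod 66.
n = 66 = 2 * 3 * 11, phi(66) = 20; the order divides phi(n).
Divisors of 20: 1, 2, 4, 5, 10, 20
Repeated squaring mod 66: 41^1 = 41, 41^2 = 31, 41^4 = 37, 41^8 = 49, 41^16 = 25
Test divisors in increasing order:
  k=1: 41^1 = 41 mod 66
  k=2: 41^2 = 31 mod 66
  k=4: 41^4 = 37 mod 66
  k=5: 41^5 = 37 * 41 = 65 mod 66
  k=10: 41^10 = 49 * 31 = 1 mod 66  <- first divisor giving 1
Order = 10

10


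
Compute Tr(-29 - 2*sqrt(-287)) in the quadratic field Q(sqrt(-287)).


Tr(a + b*sqrt(d)) = (a + b*sqrt(d)) + (a - b*sqrt(d)) = 2a
= 2 * (-29)
= -58

-58


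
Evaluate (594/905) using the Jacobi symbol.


Compute (594/905) via quadratic reciprocity:
  pull out 2: (2/905) = +1  (since 905 mod 8 = 1)
  reciprocity: (297/905) -> +(905/297)
  reduce: (14/297)
  pull out 2: (2/297) = +1  (since 297 mod 8 = 1)
  reciprocity: (7/297) -> +(297/7)
  reduce: (3/7)
  reciprocity: (3/7) -> -(7/3)
  reduce: (1/3)
  (1/3) = 1
Product of signs = -1

-1


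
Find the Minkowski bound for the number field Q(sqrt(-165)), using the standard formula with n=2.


d = -165, d mod 4 = 3, so disc(K) = 4d = -660; |disc(K)| = 660
Imaginary quadratic field, so n = 2, s = r2 = 1, r1 = 0
M = (n!/n^n) * (4/pi)^s * sqrt(|disc(K)|) = (2!/2^2) * (4/pi)^1 * sqrt(660)
= 0.5 * 1.273240 * 25.690465
= 16.3551

16.3551


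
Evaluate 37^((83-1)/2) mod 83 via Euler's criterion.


p = 83 is prime and the exponent is (p-1)/2 = 41, so by Euler's criterion 37^41 = (37/83) = +1 or -1 mod 83.
Compute by square-and-multiply:
  41 = 32 + 8 + 1 (binary 101001)
  Repeated squaring mod 83: 37^1 = 37, 37^2 = 41, 37^4 = 21, 37^8 = 26, 37^16 = 12, 37^32 = 61
  37^41 = 37^32 * 37^8 * 37^1 = 61 * 26 * 37 mod 83
    61 * 26 = 1586 = 9 mod 83
    9 * 37 = 333 = 1 mod 83
  37^41 = 1 mod 83
Result 1: 37 is a quadratic residue mod 83.
37^41 mod 83 = 1

1


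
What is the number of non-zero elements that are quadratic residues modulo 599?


For prime p, the number of non-zero quadratic residues is (p-1)/2.
= (599-1)/2
= 299

299


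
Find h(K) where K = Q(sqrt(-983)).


K = Q(sqrt(-983)). d mod 4 = 1, so D = disc(K) = d = -983
h(K) equals the number of primitive reduced positive-definite forms (a, b, c) = a*x^2 + b*x*y + c*y^2 with b^2 - 4ac = D,
where reduced means |b| <= a <= c, with b >= 0 whenever |b| = a or a = c, and primitive means gcd(a, b, c) = 1.
Reduced forces 3a^2 <= |D| = 983, so 1 <= a <= 18; b must have the parity of D, and c = (b^2 - D)/(4a) must be an integer >= a.
Enumerate a = 1..18, b in [-a, a]:
  a=1: (1, 1, 246)  [1]
  a=2: (2, -1, 123), (2, 1, 123)  [2]
  a=3: (3, -1, 82), (3, 1, 82)  [2]
  a=4: (4, -3, 62), (4, 3, 62)  [2]
  a=5: none
  a=6: (6, -5, 42), (6, -1, 41), (6, 1, 41), (6, 5, 42)  [4]
  a=7: (7, -5, 36), (7, 5, 36)  [2]
  a=8: (8, -3, 31), (8, 3, 31)  [2]
  a=9: (9, -5, 28), (9, 5, 28)  [2]
  a=10..11: none
  a=12: (12, -11, 23), (12, -5, 21), (12, 5, 21), (12, 11, 23)  [4]
  a=13: none
  a=14: (14, -9, 19), (14, -5, 18), (14, 5, 18), (14, 9, 19)  [4]
  a=15: none
  a=16: (16, -13, 18), (16, 13, 18)  [2]
  a=17..18: none
Total reduced forms: 1 + 2 + 2 + 2 + 4 + 2 + 2 + 2 + 4 + 4 + 2 = 27
h = 27

27


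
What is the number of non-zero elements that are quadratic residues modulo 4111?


For prime p, the number of non-zero quadratic residues is (p-1)/2.
= (4111-1)/2
= 2055

2055


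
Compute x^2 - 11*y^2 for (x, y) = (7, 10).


x^2 - d*y^2
= 7^2 - 11*10^2
= 49 - 1100
= -1051

-1051


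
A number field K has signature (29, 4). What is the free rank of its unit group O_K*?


By Dirichlet's unit theorem:
rank = r1 + r2 - 1
= 29 + 4 - 1
= 32

32


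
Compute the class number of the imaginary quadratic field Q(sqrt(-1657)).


K = Q(sqrt(-1657)). d mod 4 = 3, so D = disc(K) = 4d = -6628
h(K) equals the number of primitive reduced positive-definite forms (a, b, c) = a*x^2 + b*x*y + c*y^2 with b^2 - 4ac = D,
where reduced means |b| <= a <= c, with b >= 0 whenever |b| = a or a = c, and primitive means gcd(a, b, c) = 1.
Reduced forces 3a^2 <= |D| = 6628, so 1 <= a <= 47; b must have the parity of D, and c = (b^2 - D)/(4a) must be an integer >= a.
Enumerate a = 1..47, b in [-a, a]:
  a=1: (1, 0, 1657)  [1]
  a=2: (2, 2, 829)  [1]
  a=3..6: none
  a=7: (7, -6, 238), (7, 6, 238)  [2]
  a=8..10: none
  a=11: (11, -4, 151), (11, 4, 151)  [2]
  a=12..13: none
  a=14: (14, -6, 119), (14, 6, 119)  [2]
  a=15..16: none
  a=17: (17, -6, 98), (17, 6, 98)  [2]
  a=18..21: none
  a=22: (22, -18, 79), (22, 18, 79)  [2]
  a=23..28: none
  a=29: (29, -10, 58), (29, 10, 58)  [2]
  a=30..33: none
  a=34: (34, -6, 49), (34, 6, 49)  [2]
  a=35..47: none
Total reduced forms: 1 + 1 + 2 + 2 + 2 + 2 + 2 + 2 + 2 = 16
h = 16

16


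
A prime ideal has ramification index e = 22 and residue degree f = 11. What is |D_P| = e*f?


|D_P| = e * f
= 22 * 11
= 242

242


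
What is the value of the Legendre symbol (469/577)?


p = 577 is prime, so compute (469/577) with the reciprocity algorithm (Jacobi-symbol steps: pull out 2s via (2/n), flip via reciprocity, reduce):
  reciprocity: (469/577) -> +(577/469)
  reduce: (108/469)
  pull out 2: (2/469) = -1  (since 469 mod 8 = 5)
  pull out 2: (2/469) = -1  (since 469 mod 8 = 5)
  reciprocity: (27/469) -> +(469/27)
  reduce: (10/27)
  pull out 2: (2/27) = -1  (since 27 mod 8 = 3)
  reciprocity: (5/27) -> +(27/5)
  reduce: (2/5)
  pull out 2: (2/5) = -1  (since 5 mod 8 = 5)
  (1/5) = 1
Product of signs = 1
(469/577) = 1

1


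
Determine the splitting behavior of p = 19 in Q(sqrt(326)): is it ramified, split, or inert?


K = Q(sqrt(326)). Since d mod 4 = 2, disc(K) = 1304.
Check p | disc: 1304 mod 19 = 12.
p does not divide disc. Compute Legendre symbol (d/p):
3^((19-1)/2) mod 19 = -1
(d/p) = -1, so p is inert: (p) stays prime with e=1, f=2, g=1.
Therefore p is inert.

inert


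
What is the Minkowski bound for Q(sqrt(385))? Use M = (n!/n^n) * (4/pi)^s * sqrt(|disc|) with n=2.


d = 385, d mod 4 = 1, so disc(K) = d = 385; |disc(K)| = 385
Real quadratic field, so n = 2, s = r2 = 0, r1 = 2
M = (n!/n^n) * (4/pi)^s * sqrt(|disc(K)|) = (2!/2^2) * (4/pi)^0 * sqrt(385)
= 0.5 * 1.000000 * 19.621417
= 9.8107

9.8107


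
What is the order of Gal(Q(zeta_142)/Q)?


|Gal(Q(zeta_142)/Q)| = phi(142)
= 70

70


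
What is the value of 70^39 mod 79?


p = 79 is prime and the exponent is (p-1)/2 = 39, so by Euler's criterion 70^39 = (70/79) = +1 or -1 mod 79.
Compute by square-and-multiply:
  39 = 32 + 4 + 2 + 1 (binary 100111)
  Repeated squaring mod 79: 70^1 = 70, 70^2 = 2, 70^4 = 4, 70^8 = 16, 70^16 = 19, 70^32 = 45
  70^39 = 70^32 * 70^4 * 70^2 * 70^1 = 45 * 4 * 2 * 70 mod 79
    45 * 4 = 180 = 22 mod 79
    22 * 2 = 44 = 44 mod 79
    44 * 70 = 3080 = 78 mod 79
  70^39 = 78 mod 79
Result 78 = p - 1 = -1 mod 79: 70 is a quadratic non-residue mod 79. As a residue in [0, p-1] the value is 78.
70^39 mod 79 = 78

78


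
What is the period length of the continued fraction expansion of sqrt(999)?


Run the CF algorithm for sqrt(999).
a_0 = floor(sqrt(999)) = 31; set m_0=0, q_0=1.
Recurrence: m' = q*a - m,  q' = (d - m'^2)/q,  a' = floor((a_0 + m')/q').
  step 1: m=31, q=38, a=1
  step 2: m=7, q=25, a=1
  step 3: m=18, q=27, a=1
  step 4: m=9, q=34, a=1
  step 5: m=25, q=11, a=5
  step 6: m=30, q=9, a=6
  step 7: m=24, q=47, a=1
  step 8: m=23, q=10, a=5
  step 9: m=27, q=27, a=2
  step 10: m=27, q=10, a=5
  step 11: m=23, q=47, a=1
  step 12: m=24, q=9, a=6
  step 13: m=30, q=11, a=5
  step 14: m=25, q=34, a=1
  step 15: m=9, q=27, a=1
  step 16: m=18, q=25, a=1
  step 17: m=7, q=38, a=1
  step 18: m=31, q=1, a=62
a_18 = 2*a_0 = 62, so the period closes here.
sqrt(999) = [31; 1, 1, 1, 1, 5, 6, 1, 5, 2, 5, 1, 6, 5, 1, 1, 1, 1, 62]
Period length = 18

18
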